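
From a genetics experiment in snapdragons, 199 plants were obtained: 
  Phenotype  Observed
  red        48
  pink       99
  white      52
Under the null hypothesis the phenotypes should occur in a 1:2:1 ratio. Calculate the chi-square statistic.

Total ratio parts = 4. Expected numbers out of 199:
  red: 199 × 1/4 = 49.75
  pink: 199 × 2/4 = 99.5
  white: 199 × 1/4 = 49.75
χ² = Σ (O − E)² / E
  red: (48 − 49.75)² / 49.75 = 0.0616
  pink: (99 − 99.5)² / 99.5 = 0.0025
  white: (52 − 49.75)² / 49.75 = 0.1018
χ² = 0.0616 + 0.0025 + 0.1018 = 0.1659 ≈ 0.166

0.166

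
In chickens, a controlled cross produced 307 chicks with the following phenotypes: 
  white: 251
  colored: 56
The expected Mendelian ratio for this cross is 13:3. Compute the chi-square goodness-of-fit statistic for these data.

Under the 13:3 hypothesis (Σ ratio = 16, N = 307):
  white: 307 × 13/16 = 249.4375
  colored: 307 × 3/16 = 57.5625
χ² = Σ (O − E)² / E
  white: (251 − 249.4375)² / 249.4375 = 0.0098
  colored: (56 − 57.5625)² / 57.5625 = 0.0424
χ² = 0.0098 + 0.0424 = 0.0522 ≈ 0.052

0.052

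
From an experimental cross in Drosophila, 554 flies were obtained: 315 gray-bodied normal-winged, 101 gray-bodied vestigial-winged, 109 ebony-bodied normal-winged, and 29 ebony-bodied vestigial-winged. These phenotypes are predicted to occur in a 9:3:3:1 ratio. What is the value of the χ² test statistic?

1.283

Total ratio parts = 16. Expected numbers out of 554:
  gray-bodied normal-winged: 554 × 9/16 = 311.625
  gray-bodied vestigial-winged: 554 × 3/16 = 103.875
  ebony-bodied normal-winged: 554 × 3/16 = 103.875
  ebony-bodied vestigial-winged: 554 × 1/16 = 34.625
χ² = Σ (O − E)² / E
  gray-bodied normal-winged: (315 − 311.625)² / 311.625 = 0.0366
  gray-bodied vestigial-winged: (101 − 103.875)² / 103.875 = 0.0796
  ebony-bodied normal-winged: (109 − 103.875)² / 103.875 = 0.2529
  ebony-bodied vestigial-winged: (29 − 34.625)² / 34.625 = 0.9138
χ² = 0.0366 + 0.0796 + 0.2529 + 0.9138 = 1.2829 ≈ 1.283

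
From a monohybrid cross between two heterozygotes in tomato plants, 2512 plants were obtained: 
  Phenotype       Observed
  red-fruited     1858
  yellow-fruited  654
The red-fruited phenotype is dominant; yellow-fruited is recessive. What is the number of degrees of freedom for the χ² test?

For a monohybrid cross between heterozygotes with complete dominance, the expected phenotypic ratio is 3:1.
A goodness-of-fit test with 2 phenotype classes has df = 2 − 1 = 1.

1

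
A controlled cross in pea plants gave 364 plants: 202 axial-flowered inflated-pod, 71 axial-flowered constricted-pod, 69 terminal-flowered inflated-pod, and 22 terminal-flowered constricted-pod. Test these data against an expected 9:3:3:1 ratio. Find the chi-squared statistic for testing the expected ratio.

0.181

Total ratio parts = 16. Expected numbers out of 364:
  axial-flowered inflated-pod: 364 × 9/16 = 204.75
  axial-flowered constricted-pod: 364 × 3/16 = 68.25
  terminal-flowered inflated-pod: 364 × 3/16 = 68.25
  terminal-flowered constricted-pod: 364 × 1/16 = 22.75
χ² = Σ (O − E)² / E
  axial-flowered inflated-pod: (202 − 204.75)² / 204.75 = 0.0369
  axial-flowered constricted-pod: (71 − 68.25)² / 68.25 = 0.1108
  terminal-flowered inflated-pod: (69 − 68.25)² / 68.25 = 0.0082
  terminal-flowered constricted-pod: (22 − 22.75)² / 22.75 = 0.0247
χ² = 0.0369 + 0.1108 + 0.0082 + 0.0247 = 0.1806 ≈ 0.181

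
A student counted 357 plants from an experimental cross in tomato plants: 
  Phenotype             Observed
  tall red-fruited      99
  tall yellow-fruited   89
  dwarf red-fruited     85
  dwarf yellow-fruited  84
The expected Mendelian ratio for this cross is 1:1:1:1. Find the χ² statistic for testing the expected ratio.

1.577

Under the 1:1:1:1 hypothesis (Σ ratio = 4, N = 357):
  tall red-fruited: 357 × 1/4 = 89.25
  tall yellow-fruited: 357 × 1/4 = 89.25
  dwarf red-fruited: 357 × 1/4 = 89.25
  dwarf yellow-fruited: 357 × 1/4 = 89.25
χ² = Σ (O − E)² / E
  tall red-fruited: (99 − 89.25)² / 89.25 = 1.0651
  tall yellow-fruited: (89 − 89.25)² / 89.25 = 0.0007
  dwarf red-fruited: (85 − 89.25)² / 89.25 = 0.2024
  dwarf yellow-fruited: (84 − 89.25)² / 89.25 = 0.3088
χ² = 1.0651 + 0.0007 + 0.2024 + 0.3088 = 1.577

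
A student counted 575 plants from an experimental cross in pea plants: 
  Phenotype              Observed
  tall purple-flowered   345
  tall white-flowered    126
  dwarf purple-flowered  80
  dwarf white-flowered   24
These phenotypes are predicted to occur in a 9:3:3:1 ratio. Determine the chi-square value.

15.646

Under the 9:3:3:1 hypothesis (Σ ratio = 16, N = 575):
  tall purple-flowered: 575 × 9/16 = 323.4375
  tall white-flowered: 575 × 3/16 = 107.8125
  dwarf purple-flowered: 575 × 3/16 = 107.8125
  dwarf white-flowered: 575 × 1/16 = 35.9375
χ² = Σ (O − E)² / E
  tall purple-flowered: (345 − 323.4375)² / 323.4375 = 1.4375
  tall white-flowered: (126 − 107.8125)² / 107.8125 = 3.0682
  dwarf purple-flowered: (80 − 107.8125)² / 107.8125 = 7.1748
  dwarf white-flowered: (24 − 35.9375)² / 35.9375 = 3.9653
χ² = 1.4375 + 3.0682 + 7.1748 + 3.9653 = 15.6458 ≈ 15.646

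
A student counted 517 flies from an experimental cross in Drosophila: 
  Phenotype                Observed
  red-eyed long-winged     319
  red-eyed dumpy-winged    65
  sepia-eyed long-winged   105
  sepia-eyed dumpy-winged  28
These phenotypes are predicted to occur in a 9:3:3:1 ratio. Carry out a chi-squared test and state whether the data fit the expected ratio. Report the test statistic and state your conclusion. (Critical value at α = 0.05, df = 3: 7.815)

14.501; not consistent

The 9:3:3:1 ratio has 16 parts, so with N = 517 the expected counts are:
  red-eyed long-winged: 517 × 9/16 = 290.8125
  red-eyed dumpy-winged: 517 × 3/16 = 96.9375
  sepia-eyed long-winged: 517 × 3/16 = 96.9375
  sepia-eyed dumpy-winged: 517 × 1/16 = 32.3125
χ² = Σ (O − E)² / E
  red-eyed long-winged: (319 − 290.8125)² / 290.8125 = 2.7321
  red-eyed dumpy-winged: (65 − 96.9375)² / 96.9375 = 10.5223
  sepia-eyed long-winged: (105 − 96.9375)² / 96.9375 = 0.6706
  sepia-eyed dumpy-winged: (28 − 32.3125)² / 32.3125 = 0.5756
χ² = 2.7321 + 10.5223 + 0.6706 + 0.5756 = 14.5006 ≈ 14.501
Degrees of freedom = 4 − 1 = 3; critical value at α = 0.05 is 7.815.
Since 14.501 > 7.815, we reject the null hypothesis — the data do not fit the 9:3:3:1 ratio.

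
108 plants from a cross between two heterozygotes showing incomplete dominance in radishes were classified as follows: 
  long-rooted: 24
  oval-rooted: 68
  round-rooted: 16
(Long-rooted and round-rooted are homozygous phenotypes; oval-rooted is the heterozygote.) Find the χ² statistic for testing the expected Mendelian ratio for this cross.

With incomplete dominance, a heterozygote × heterozygote cross gives a 1:2:1 phenotypic ratio.
Expected counts for N = 108 under a 1:2:1 ratio (total parts = 4):
  long-rooted: 108 × 1/4 = 27
  oval-rooted: 108 × 2/4 = 54
  round-rooted: 108 × 1/4 = 27
χ² = Σ (O − E)² / E
  long-rooted: (24 − 27)² / 27 = 0.3333
  oval-rooted: (68 − 54)² / 54 = 3.6296
  round-rooted: (16 − 27)² / 27 = 4.4815
χ² = 0.3333 + 3.6296 + 4.4815 = 8.4444 ≈ 8.444

8.444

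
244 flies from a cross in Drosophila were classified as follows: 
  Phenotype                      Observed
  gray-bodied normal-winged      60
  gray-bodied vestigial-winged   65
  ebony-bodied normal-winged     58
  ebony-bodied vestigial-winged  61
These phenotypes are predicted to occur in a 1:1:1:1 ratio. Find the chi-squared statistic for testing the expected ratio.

0.426

Expected counts for N = 244 under a 1:1:1:1 ratio (total parts = 4):
  gray-bodied normal-winged: 244 × 1/4 = 61
  gray-bodied vestigial-winged: 244 × 1/4 = 61
  ebony-bodied normal-winged: 244 × 1/4 = 61
  ebony-bodied vestigial-winged: 244 × 1/4 = 61
χ² = Σ (O − E)² / E
  gray-bodied normal-winged: (60 − 61)² / 61 = 0.0164
  gray-bodied vestigial-winged: (65 − 61)² / 61 = 0.2623
  ebony-bodied normal-winged: (58 − 61)² / 61 = 0.1475
  ebony-bodied vestigial-winged: (61 − 61)² / 61 = 0.0000
χ² = 0.0164 + 0.2623 + 0.1475 + 0.0000 = 0.4262 ≈ 0.426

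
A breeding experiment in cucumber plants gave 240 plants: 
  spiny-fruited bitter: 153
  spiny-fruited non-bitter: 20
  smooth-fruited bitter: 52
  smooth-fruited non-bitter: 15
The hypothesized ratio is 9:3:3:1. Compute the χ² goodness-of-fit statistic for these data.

Under the 9:3:3:1 hypothesis (Σ ratio = 16, N = 240):
  spiny-fruited bitter: 240 × 9/16 = 135
  spiny-fruited non-bitter: 240 × 3/16 = 45
  smooth-fruited bitter: 240 × 3/16 = 45
  smooth-fruited non-bitter: 240 × 1/16 = 15
χ² = Σ (O − E)² / E
  spiny-fruited bitter: (153 − 135)² / 135 = 2.4000
  spiny-fruited non-bitter: (20 − 45)² / 45 = 13.8889
  smooth-fruited bitter: (52 − 45)² / 45 = 1.0889
  smooth-fruited non-bitter: (15 − 15)² / 15 = 0.0000
χ² = 2.4000 + 13.8889 + 1.0889 + 0.0000 = 17.3778 ≈ 17.378

17.378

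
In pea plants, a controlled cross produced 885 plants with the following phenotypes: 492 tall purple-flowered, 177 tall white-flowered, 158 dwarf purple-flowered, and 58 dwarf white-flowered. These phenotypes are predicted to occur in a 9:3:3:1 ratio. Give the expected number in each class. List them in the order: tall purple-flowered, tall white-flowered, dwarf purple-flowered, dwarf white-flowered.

Total ratio parts = 16. Expected numbers out of 885:
  tall purple-flowered: 885 × 9/16 = 497.8125
  tall white-flowered: 885 × 3/16 = 165.9375
  dwarf purple-flowered: 885 × 3/16 = 165.9375
  dwarf white-flowered: 885 × 1/16 = 55.3125

497.8125, 165.9375, 165.9375, 55.3125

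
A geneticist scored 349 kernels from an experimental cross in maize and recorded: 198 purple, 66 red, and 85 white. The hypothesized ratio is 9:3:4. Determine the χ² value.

0.077

Under the 9:3:4 hypothesis (Σ ratio = 16, N = 349):
  purple: 349 × 9/16 = 196.3125
  red: 349 × 3/16 = 65.4375
  white: 349 × 4/16 = 87.25
χ² = Σ (O − E)² / E
  purple: (198 − 196.3125)² / 196.3125 = 0.0145
  red: (66 − 65.4375)² / 65.4375 = 0.0048
  white: (85 − 87.25)² / 87.25 = 0.0580
χ² = 0.0145 + 0.0048 + 0.0580 = 0.0773 ≈ 0.077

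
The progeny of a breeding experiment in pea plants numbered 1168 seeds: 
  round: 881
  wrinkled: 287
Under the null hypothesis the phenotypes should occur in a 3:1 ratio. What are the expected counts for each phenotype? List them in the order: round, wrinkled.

Expected counts for N = 1168 under a 3:1 ratio (total parts = 4):
  round: 1168 × 3/4 = 876
  wrinkled: 1168 × 1/4 = 292

876, 292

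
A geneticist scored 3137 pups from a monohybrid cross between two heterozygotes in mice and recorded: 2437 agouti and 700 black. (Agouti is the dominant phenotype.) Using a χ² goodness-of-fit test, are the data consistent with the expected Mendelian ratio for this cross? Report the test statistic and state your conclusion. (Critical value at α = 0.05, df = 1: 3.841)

For a monohybrid cross between heterozygotes with complete dominance, the expected phenotypic ratio is 3:1.
Under the 3:1 hypothesis (Σ ratio = 4, N = 3137):
  agouti: 3137 × 3/4 = 2352.75
  black: 3137 × 1/4 = 784.25
χ² = Σ (O − E)² / E
  agouti: (2437 − 2352.75)² / 2352.75 = 3.0169
  black: (700 − 784.25)² / 784.25 = 9.0508
χ² = 3.0169 + 9.0508 = 12.0677 ≈ 12.068
Degrees of freedom = 2 − 1 = 1; critical value at α = 0.05 is 3.841.
Since 12.068 > 3.841, we reject the null hypothesis — the data do not fit the 3:1 ratio.

12.068; not consistent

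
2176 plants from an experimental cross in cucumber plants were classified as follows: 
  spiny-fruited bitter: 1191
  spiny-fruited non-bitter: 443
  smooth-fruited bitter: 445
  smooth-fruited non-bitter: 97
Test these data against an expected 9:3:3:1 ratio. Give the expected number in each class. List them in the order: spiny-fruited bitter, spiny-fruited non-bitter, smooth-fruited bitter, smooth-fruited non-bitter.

Total ratio parts = 16. Expected numbers out of 2176:
  spiny-fruited bitter: 2176 × 9/16 = 1224
  spiny-fruited non-bitter: 2176 × 3/16 = 408
  smooth-fruited bitter: 2176 × 3/16 = 408
  smooth-fruited non-bitter: 2176 × 1/16 = 136

1224, 408, 408, 136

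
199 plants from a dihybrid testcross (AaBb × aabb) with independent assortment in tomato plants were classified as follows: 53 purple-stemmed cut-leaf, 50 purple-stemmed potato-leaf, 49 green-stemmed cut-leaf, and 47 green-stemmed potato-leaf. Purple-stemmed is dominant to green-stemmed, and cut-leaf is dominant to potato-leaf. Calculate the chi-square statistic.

A dihybrid testcross with independent assortment gives a 1:1:1:1 ratio.
The 1:1:1:1 ratio has 4 parts, so with N = 199 the expected counts are:
  purple-stemmed cut-leaf: 199 × 1/4 = 49.75
  purple-stemmed potato-leaf: 199 × 1/4 = 49.75
  green-stemmed cut-leaf: 199 × 1/4 = 49.75
  green-stemmed potato-leaf: 199 × 1/4 = 49.75
χ² = Σ (O − E)² / E
  purple-stemmed cut-leaf: (53 − 49.75)² / 49.75 = 0.2123
  purple-stemmed potato-leaf: (50 − 49.75)² / 49.75 = 0.0013
  green-stemmed cut-leaf: (49 − 49.75)² / 49.75 = 0.0113
  green-stemmed potato-leaf: (47 − 49.75)² / 49.75 = 0.1520
χ² = 0.2123 + 0.0013 + 0.0113 + 0.1520 = 0.3769 ≈ 0.377

0.377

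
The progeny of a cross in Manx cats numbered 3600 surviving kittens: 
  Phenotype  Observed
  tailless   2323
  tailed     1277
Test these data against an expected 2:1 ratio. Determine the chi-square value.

7.411

Under the 2:1 hypothesis (Σ ratio = 3, N = 3600):
  tailless: 3600 × 2/3 = 2400
  tailed: 3600 × 1/3 = 1200
χ² = Σ (O − E)² / E
  tailless: (2323 − 2400)² / 2400 = 2.4704
  tailed: (1277 − 1200)² / 1200 = 4.9408
χ² = 2.4704 + 4.9408 = 7.4112 ≈ 7.411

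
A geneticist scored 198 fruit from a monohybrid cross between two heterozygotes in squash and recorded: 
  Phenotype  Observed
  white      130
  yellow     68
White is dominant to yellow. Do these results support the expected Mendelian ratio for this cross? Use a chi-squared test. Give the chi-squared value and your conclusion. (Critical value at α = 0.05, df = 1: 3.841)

For a monohybrid cross between heterozygotes with complete dominance, the expected phenotypic ratio is 3:1.
Under the 3:1 hypothesis (Σ ratio = 4, N = 198):
  white: 198 × 3/4 = 148.5
  yellow: 198 × 1/4 = 49.5
χ² = Σ (O − E)² / E
  white: (130 − 148.5)² / 148.5 = 2.3047
  yellow: (68 − 49.5)² / 49.5 = 6.9141
χ² = 2.3047 + 6.9141 = 9.2188 ≈ 9.219
Degrees of freedom = 2 − 1 = 1; critical value at α = 0.05 is 3.841.
Since 9.219 > 3.841, we reject the null hypothesis — the data do not fit the 3:1 ratio.

9.219; not consistent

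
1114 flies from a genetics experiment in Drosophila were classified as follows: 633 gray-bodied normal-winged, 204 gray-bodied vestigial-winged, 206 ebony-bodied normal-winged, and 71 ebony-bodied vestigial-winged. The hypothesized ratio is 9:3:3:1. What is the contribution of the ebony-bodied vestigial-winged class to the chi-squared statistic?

Total ratio parts = 16. Expected numbers out of 1114:
  gray-bodied normal-winged: 1114 × 9/16 = 626.625
  gray-bodied vestigial-winged: 1114 × 3/16 = 208.875
  ebony-bodied normal-winged: 1114 × 3/16 = 208.875
  ebony-bodied vestigial-winged: 1114 × 1/16 = 69.625
Contribution of ebony-bodied vestigial-winged: (71 − 69.625)² / 69.625 = 0.0272

0.027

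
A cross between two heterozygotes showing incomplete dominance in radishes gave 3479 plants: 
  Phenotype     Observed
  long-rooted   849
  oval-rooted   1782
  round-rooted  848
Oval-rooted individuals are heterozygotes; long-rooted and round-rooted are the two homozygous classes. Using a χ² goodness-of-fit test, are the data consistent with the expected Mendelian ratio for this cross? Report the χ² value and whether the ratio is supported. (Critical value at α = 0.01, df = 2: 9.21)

2.077; consistent

With incomplete dominance, a heterozygote × heterozygote cross gives a 1:2:1 phenotypic ratio.
Under the 1:2:1 hypothesis (Σ ratio = 4, N = 3479):
  long-rooted: 3479 × 1/4 = 869.75
  oval-rooted: 3479 × 2/4 = 1739.5
  round-rooted: 3479 × 1/4 = 869.75
χ² = Σ (O − E)² / E
  long-rooted: (849 − 869.75)² / 869.75 = 0.4950
  oval-rooted: (1782 − 1739.5)² / 1739.5 = 1.0384
  round-rooted: (848 − 869.75)² / 869.75 = 0.5439
χ² = 0.4950 + 1.0384 + 0.5439 = 2.0773 ≈ 2.077
Degrees of freedom = 3 − 1 = 2; critical value at α = 0.01 is 9.21.
Since 2.077 < 9.21, we fail to reject the null hypothesis — the data are consistent with the 1:2:1 ratio.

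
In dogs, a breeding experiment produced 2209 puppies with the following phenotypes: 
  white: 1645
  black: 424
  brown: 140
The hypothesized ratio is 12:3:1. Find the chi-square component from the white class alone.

0.083

Expected counts for N = 2209 under a 12:3:1 ratio (total parts = 16):
  white: 2209 × 12/16 = 1656.75
  black: 2209 × 3/16 = 414.1875
  brown: 2209 × 1/16 = 138.0625
Contribution of white: (1645 − 1656.75)² / 1656.75 = 0.0833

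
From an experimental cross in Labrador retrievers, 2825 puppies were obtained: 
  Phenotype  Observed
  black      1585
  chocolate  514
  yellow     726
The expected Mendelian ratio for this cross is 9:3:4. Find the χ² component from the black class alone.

Under the 9:3:4 hypothesis (Σ ratio = 16, N = 2825):
  black: 2825 × 9/16 = 1589.0625
  chocolate: 2825 × 3/16 = 529.6875
  yellow: 2825 × 4/16 = 706.25
Contribution of black: (1585 − 1589.0625)² / 1589.0625 = 0.0104

0.010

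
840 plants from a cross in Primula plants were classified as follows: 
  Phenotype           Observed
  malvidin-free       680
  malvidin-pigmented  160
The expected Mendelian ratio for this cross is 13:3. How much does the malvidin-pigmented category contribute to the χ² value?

0.040

Total ratio parts = 16. Expected numbers out of 840:
  malvidin-free: 840 × 13/16 = 682.5
  malvidin-pigmented: 840 × 3/16 = 157.5
Contribution of malvidin-pigmented: (160 − 157.5)² / 157.5 = 0.0397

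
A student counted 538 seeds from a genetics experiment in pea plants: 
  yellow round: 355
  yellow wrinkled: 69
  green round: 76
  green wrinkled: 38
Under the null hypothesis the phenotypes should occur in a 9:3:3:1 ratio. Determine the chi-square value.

25.840

The 9:3:3:1 ratio has 16 parts, so with N = 538 the expected counts are:
  yellow round: 538 × 9/16 = 302.625
  yellow wrinkled: 538 × 3/16 = 100.875
  green round: 538 × 3/16 = 100.875
  green wrinkled: 538 × 1/16 = 33.625
χ² = Σ (O − E)² / E
  yellow round: (355 − 302.625)² / 302.625 = 9.0645
  yellow wrinkled: (69 − 100.875)² / 100.875 = 10.0720
  green round: (76 − 100.875)² / 100.875 = 6.1340
  green wrinkled: (38 − 33.625)² / 33.625 = 0.5692
χ² = 9.0645 + 10.0720 + 6.1340 + 0.5692 = 25.8397 ≈ 25.840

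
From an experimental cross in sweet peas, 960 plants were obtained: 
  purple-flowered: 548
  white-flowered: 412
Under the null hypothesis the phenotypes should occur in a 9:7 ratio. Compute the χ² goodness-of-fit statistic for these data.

Under the 9:7 hypothesis (Σ ratio = 16, N = 960):
  purple-flowered: 960 × 9/16 = 540
  white-flowered: 960 × 7/16 = 420
χ² = Σ (O − E)² / E
  purple-flowered: (548 − 540)² / 540 = 0.1185
  white-flowered: (412 − 420)² / 420 = 0.1524
χ² = 0.1185 + 0.1524 = 0.2709 ≈ 0.271

0.271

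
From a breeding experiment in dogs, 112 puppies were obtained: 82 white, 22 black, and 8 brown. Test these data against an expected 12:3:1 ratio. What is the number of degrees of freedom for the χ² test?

2

A goodness-of-fit test with 3 phenotype classes has df = 3 − 1 = 2.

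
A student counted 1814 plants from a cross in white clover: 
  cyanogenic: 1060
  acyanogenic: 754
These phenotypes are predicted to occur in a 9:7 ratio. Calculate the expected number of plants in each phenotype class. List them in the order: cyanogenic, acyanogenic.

1020.375, 793.625

Expected counts for N = 1814 under a 9:7 ratio (total parts = 16):
  cyanogenic: 1814 × 9/16 = 1020.375
  acyanogenic: 1814 × 7/16 = 793.625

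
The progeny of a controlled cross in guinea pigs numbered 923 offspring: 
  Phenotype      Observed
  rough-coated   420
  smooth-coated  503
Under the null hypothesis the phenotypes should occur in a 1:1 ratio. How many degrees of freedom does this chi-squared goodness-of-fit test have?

1

A goodness-of-fit test with 2 phenotype classes has df = 2 − 1 = 1.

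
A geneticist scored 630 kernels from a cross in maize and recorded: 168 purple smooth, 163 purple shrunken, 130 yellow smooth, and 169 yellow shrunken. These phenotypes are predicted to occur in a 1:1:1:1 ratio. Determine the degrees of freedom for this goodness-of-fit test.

A goodness-of-fit test with 4 phenotype classes has df = 4 − 1 = 3.

3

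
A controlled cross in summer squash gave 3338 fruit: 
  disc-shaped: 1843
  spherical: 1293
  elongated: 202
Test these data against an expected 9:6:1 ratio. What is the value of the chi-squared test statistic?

2.208

Under the 9:6:1 hypothesis (Σ ratio = 16, N = 3338):
  disc-shaped: 3338 × 9/16 = 1877.625
  spherical: 3338 × 6/16 = 1251.75
  elongated: 3338 × 1/16 = 208.625
χ² = Σ (O − E)² / E
  disc-shaped: (1843 − 1877.625)² / 1877.625 = 0.6385
  spherical: (1293 − 1251.75)² / 1251.75 = 1.3593
  elongated: (202 − 208.625)² / 208.625 = 0.2104
χ² = 0.6385 + 1.3593 + 0.2104 = 2.2082 ≈ 2.208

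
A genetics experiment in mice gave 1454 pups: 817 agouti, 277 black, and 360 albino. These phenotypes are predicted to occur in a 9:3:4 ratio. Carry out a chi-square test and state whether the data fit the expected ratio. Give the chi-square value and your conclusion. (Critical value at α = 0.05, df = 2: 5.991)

0.105; consistent

The 9:3:4 ratio has 16 parts, so with N = 1454 the expected counts are:
  agouti: 1454 × 9/16 = 817.875
  black: 1454 × 3/16 = 272.625
  albino: 1454 × 4/16 = 363.5
χ² = Σ (O − E)² / E
  agouti: (817 − 817.875)² / 817.875 = 0.0009
  black: (277 − 272.625)² / 272.625 = 0.0702
  albino: (360 − 363.5)² / 363.5 = 0.0337
χ² = 0.0009 + 0.0702 + 0.0337 = 0.1048 ≈ 0.105
Degrees of freedom = 3 − 1 = 2; critical value at α = 0.05 is 5.991.
Since 0.105 < 5.991, we fail to reject the null hypothesis — the data are consistent with the 9:3:4 ratio.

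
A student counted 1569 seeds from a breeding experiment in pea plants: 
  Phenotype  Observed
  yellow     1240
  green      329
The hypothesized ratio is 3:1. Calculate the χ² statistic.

13.599

The 3:1 ratio has 4 parts, so with N = 1569 the expected counts are:
  yellow: 1569 × 3/4 = 1176.75
  green: 1569 × 1/4 = 392.25
χ² = Σ (O − E)² / E
  yellow: (1240 − 1176.75)² / 1176.75 = 3.3997
  green: (329 − 392.25)² / 392.25 = 10.1990
χ² = 3.3997 + 10.1990 = 13.5987 ≈ 13.599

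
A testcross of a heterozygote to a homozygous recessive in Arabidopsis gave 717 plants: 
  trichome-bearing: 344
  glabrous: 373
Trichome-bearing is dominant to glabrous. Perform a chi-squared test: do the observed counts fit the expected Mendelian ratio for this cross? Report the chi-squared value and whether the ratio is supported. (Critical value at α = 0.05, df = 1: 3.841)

A testcross of a heterozygote (Aa × aa) gives a 1:1 phenotypic ratio.
Under the 1:1 hypothesis (Σ ratio = 2, N = 717):
  trichome-bearing: 717 × 1/2 = 358.5
  glabrous: 717 × 1/2 = 358.5
χ² = Σ (O − E)² / E
  trichome-bearing: (344 − 358.5)² / 358.5 = 0.5865
  glabrous: (373 − 358.5)² / 358.5 = 0.5865
χ² = 0.5865 + 0.5865 = 1.173
Degrees of freedom = 2 − 1 = 1; critical value at α = 0.05 is 3.841.
Since 1.173 < 3.841, we fail to reject the null hypothesis — the data are consistent with the 1:1 ratio.

1.173; consistent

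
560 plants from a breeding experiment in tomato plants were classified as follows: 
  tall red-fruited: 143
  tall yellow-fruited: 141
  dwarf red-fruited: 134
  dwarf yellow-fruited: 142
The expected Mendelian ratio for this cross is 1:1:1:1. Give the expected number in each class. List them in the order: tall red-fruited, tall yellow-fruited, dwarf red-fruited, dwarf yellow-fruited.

140, 140, 140, 140

The 1:1:1:1 ratio has 4 parts, so with N = 560 the expected counts are:
  tall red-fruited: 560 × 1/4 = 140
  tall yellow-fruited: 560 × 1/4 = 140
  dwarf red-fruited: 560 × 1/4 = 140
  dwarf yellow-fruited: 560 × 1/4 = 140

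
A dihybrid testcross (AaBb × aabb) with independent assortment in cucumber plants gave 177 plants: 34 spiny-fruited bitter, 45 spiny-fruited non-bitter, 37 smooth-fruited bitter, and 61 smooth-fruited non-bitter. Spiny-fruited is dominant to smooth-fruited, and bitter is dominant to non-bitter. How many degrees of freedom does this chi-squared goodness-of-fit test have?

3

A dihybrid testcross with independent assortment gives a 1:1:1:1 ratio.
A goodness-of-fit test with 4 phenotype classes has df = 4 − 1 = 3.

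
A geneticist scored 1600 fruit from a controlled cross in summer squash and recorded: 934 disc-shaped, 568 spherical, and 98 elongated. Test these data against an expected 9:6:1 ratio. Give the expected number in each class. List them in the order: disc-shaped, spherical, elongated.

Expected counts for N = 1600 under a 9:6:1 ratio (total parts = 16):
  disc-shaped: 1600 × 9/16 = 900
  spherical: 1600 × 6/16 = 600
  elongated: 1600 × 1/16 = 100

900, 600, 100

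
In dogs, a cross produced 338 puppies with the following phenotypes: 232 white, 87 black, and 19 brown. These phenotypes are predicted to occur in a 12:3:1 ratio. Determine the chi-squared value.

Total ratio parts = 16. Expected numbers out of 338:
  white: 338 × 12/16 = 253.5
  black: 338 × 3/16 = 63.375
  brown: 338 × 1/16 = 21.125
χ² = Σ (O − E)² / E
  white: (232 − 253.5)² / 253.5 = 1.8235
  black: (87 − 63.375)² / 63.375 = 8.8070
  brown: (19 − 21.125)² / 21.125 = 0.2138
χ² = 1.8235 + 8.8070 + 0.2138 = 10.8443 ≈ 10.844

10.844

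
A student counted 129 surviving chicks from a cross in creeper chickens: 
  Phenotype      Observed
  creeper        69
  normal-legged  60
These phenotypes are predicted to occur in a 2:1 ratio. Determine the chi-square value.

Total ratio parts = 3. Expected numbers out of 129:
  creeper: 129 × 2/3 = 86
  normal-legged: 129 × 1/3 = 43
χ² = Σ (O − E)² / E
  creeper: (69 − 86)² / 86 = 3.3605
  normal-legged: (60 − 43)² / 43 = 6.7209
χ² = 3.3605 + 6.7209 = 10.0814 ≈ 10.081

10.081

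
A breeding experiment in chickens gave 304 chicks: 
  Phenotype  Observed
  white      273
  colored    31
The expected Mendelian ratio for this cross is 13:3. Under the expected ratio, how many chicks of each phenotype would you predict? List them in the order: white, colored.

247, 57

Expected counts for N = 304 under a 13:3 ratio (total parts = 16):
  white: 304 × 13/16 = 247
  colored: 304 × 3/16 = 57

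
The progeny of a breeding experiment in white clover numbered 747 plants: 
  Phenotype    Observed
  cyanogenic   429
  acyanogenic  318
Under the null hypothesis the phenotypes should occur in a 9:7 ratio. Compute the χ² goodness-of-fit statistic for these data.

The 9:7 ratio has 16 parts, so with N = 747 the expected counts are:
  cyanogenic: 747 × 9/16 = 420.1875
  acyanogenic: 747 × 7/16 = 326.8125
χ² = Σ (O − E)² / E
  cyanogenic: (429 − 420.1875)² / 420.1875 = 0.1848
  acyanogenic: (318 − 326.8125)² / 326.8125 = 0.2376
χ² = 0.1848 + 0.2376 = 0.4224 ≈ 0.422

0.422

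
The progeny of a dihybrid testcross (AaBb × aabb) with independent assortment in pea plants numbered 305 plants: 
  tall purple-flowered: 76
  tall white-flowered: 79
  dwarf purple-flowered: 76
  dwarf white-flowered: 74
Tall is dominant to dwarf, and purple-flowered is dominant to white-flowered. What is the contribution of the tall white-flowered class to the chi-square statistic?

A dihybrid testcross with independent assortment gives a 1:1:1:1 ratio.
The 1:1:1:1 ratio has 4 parts, so with N = 305 the expected counts are:
  tall purple-flowered: 305 × 1/4 = 76.25
  tall white-flowered: 305 × 1/4 = 76.25
  dwarf purple-flowered: 305 × 1/4 = 76.25
  dwarf white-flowered: 305 × 1/4 = 76.25
Contribution of tall white-flowered: (79 − 76.25)² / 76.25 = 0.0992

0.099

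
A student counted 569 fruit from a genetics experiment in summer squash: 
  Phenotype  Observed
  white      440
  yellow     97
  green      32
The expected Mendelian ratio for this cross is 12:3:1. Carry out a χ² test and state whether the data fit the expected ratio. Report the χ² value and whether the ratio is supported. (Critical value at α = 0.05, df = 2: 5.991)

1.648; consistent

Total ratio parts = 16. Expected numbers out of 569:
  white: 569 × 12/16 = 426.75
  yellow: 569 × 3/16 = 106.6875
  green: 569 × 1/16 = 35.5625
χ² = Σ (O − E)² / E
  white: (440 − 426.75)² / 426.75 = 0.4114
  yellow: (97 − 106.6875)² / 106.6875 = 0.8796
  green: (32 − 35.5625)² / 35.5625 = 0.3569
χ² = 0.4114 + 0.8796 + 0.3569 = 1.6479 ≈ 1.648
Degrees of freedom = 3 − 1 = 2; critical value at α = 0.05 is 5.991.
Since 1.648 < 5.991, we fail to reject the null hypothesis — the data are consistent with the 12:3:1 ratio.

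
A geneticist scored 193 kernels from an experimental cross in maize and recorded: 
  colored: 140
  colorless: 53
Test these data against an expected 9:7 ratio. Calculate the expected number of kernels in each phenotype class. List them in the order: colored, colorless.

108.5625, 84.4375

Expected counts for N = 193 under a 9:7 ratio (total parts = 16):
  colored: 193 × 9/16 = 108.5625
  colorless: 193 × 7/16 = 84.4375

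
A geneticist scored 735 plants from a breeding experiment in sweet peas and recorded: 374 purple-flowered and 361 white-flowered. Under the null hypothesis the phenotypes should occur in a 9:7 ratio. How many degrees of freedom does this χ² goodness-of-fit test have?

1

A goodness-of-fit test with 2 phenotype classes has df = 2 − 1 = 1.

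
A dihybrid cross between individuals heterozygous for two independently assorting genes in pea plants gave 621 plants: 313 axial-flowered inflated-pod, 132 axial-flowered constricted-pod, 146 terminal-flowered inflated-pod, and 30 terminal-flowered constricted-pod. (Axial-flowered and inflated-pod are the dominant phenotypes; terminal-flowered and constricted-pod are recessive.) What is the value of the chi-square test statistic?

A dihybrid F₂ with independent assortment and complete dominance at both loci gives a 9:3:3:1 phenotypic ratio.
Under the 9:3:3:1 hypothesis (Σ ratio = 16, N = 621):
  axial-flowered inflated-pod: 621 × 9/16 = 349.3125
  axial-flowered constricted-pod: 621 × 3/16 = 116.4375
  terminal-flowered inflated-pod: 621 × 3/16 = 116.4375
  terminal-flowered constricted-pod: 621 × 1/16 = 38.8125
χ² = Σ (O − E)² / E
  axial-flowered inflated-pod: (313 − 349.3125)² / 349.3125 = 3.7748
  axial-flowered constricted-pod: (132 − 116.4375)² / 116.4375 = 2.0800
  terminal-flowered inflated-pod: (146 − 116.4375)² / 116.4375 = 7.5057
  terminal-flowered constricted-pod: (30 − 38.8125)² / 38.8125 = 2.0009
χ² = 3.7748 + 2.0800 + 7.5057 + 2.0009 = 15.3614 ≈ 15.361

15.361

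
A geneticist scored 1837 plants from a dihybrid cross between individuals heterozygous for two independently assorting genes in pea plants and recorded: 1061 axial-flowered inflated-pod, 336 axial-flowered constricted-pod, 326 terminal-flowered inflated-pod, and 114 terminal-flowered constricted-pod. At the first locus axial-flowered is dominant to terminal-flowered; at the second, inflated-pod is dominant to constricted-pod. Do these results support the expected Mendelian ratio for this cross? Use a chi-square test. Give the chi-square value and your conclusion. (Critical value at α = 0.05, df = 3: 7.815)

1.941; consistent

A dihybrid F₂ with independent assortment and complete dominance at both loci gives a 9:3:3:1 phenotypic ratio.
Under the 9:3:3:1 hypothesis (Σ ratio = 16, N = 1837):
  axial-flowered inflated-pod: 1837 × 9/16 = 1033.3125
  axial-flowered constricted-pod: 1837 × 3/16 = 344.4375
  terminal-flowered inflated-pod: 1837 × 3/16 = 344.4375
  terminal-flowered constricted-pod: 1837 × 1/16 = 114.8125
χ² = Σ (O − E)² / E
  axial-flowered inflated-pod: (1061 − 1033.3125)² / 1033.3125 = 0.7419
  axial-flowered constricted-pod: (336 − 344.4375)² / 344.4375 = 0.2067
  terminal-flowered inflated-pod: (326 − 344.4375)² / 344.4375 = 0.9869
  terminal-flowered constricted-pod: (114 − 114.8125)² / 114.8125 = 0.0057
χ² = 0.7419 + 0.2067 + 0.9869 + 0.0057 = 1.9412 ≈ 1.941
Degrees of freedom = 4 − 1 = 3; critical value at α = 0.05 is 7.815.
Since 1.941 < 7.815, we fail to reject the null hypothesis — the data are consistent with the 9:3:3:1 ratio.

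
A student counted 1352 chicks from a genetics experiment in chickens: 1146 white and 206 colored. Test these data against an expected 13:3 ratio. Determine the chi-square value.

The 13:3 ratio has 16 parts, so with N = 1352 the expected counts are:
  white: 1352 × 13/16 = 1098.5
  colored: 1352 × 3/16 = 253.5
χ² = Σ (O − E)² / E
  white: (1146 − 1098.5)² / 1098.5 = 2.0539
  colored: (206 − 253.5)² / 253.5 = 8.9004
χ² = 2.0539 + 8.9004 = 10.9543 ≈ 10.954

10.954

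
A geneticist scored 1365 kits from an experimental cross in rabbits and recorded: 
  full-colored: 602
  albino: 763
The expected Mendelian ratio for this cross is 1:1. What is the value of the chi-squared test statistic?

18.990

Under the 1:1 hypothesis (Σ ratio = 2, N = 1365):
  full-colored: 1365 × 1/2 = 682.5
  albino: 1365 × 1/2 = 682.5
χ² = Σ (O − E)² / E
  full-colored: (602 − 682.5)² / 682.5 = 9.4949
  albino: (763 − 682.5)² / 682.5 = 9.4949
χ² = 9.4949 + 9.4949 = 18.9898 ≈ 18.990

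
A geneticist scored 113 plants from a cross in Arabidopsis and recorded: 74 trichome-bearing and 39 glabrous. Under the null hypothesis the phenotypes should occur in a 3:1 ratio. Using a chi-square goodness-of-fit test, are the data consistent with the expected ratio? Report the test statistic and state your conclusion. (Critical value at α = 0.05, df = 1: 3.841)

5.454; not consistent

Under the 3:1 hypothesis (Σ ratio = 4, N = 113):
  trichome-bearing: 113 × 3/4 = 84.75
  glabrous: 113 × 1/4 = 28.25
χ² = Σ (O − E)² / E
  trichome-bearing: (74 − 84.75)² / 84.75 = 1.3636
  glabrous: (39 − 28.25)² / 28.25 = 4.0907
χ² = 1.3636 + 4.0907 = 5.4543 ≈ 5.454
Degrees of freedom = 2 − 1 = 1; critical value at α = 0.05 is 3.841.
Since 5.454 > 3.841, we reject the null hypothesis — the data do not fit the 3:1 ratio.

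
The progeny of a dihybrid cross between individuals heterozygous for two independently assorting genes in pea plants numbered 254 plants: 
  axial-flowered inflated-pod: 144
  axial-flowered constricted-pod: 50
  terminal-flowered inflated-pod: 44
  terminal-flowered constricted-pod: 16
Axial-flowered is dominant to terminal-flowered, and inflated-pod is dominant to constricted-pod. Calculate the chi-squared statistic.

A dihybrid F₂ with independent assortment and complete dominance at both loci gives a 9:3:3:1 phenotypic ratio.
Under the 9:3:3:1 hypothesis (Σ ratio = 16, N = 254):
  axial-flowered inflated-pod: 254 × 9/16 = 142.875
  axial-flowered constricted-pod: 254 × 3/16 = 47.625
  terminal-flowered inflated-pod: 254 × 3/16 = 47.625
  terminal-flowered constricted-pod: 254 × 1/16 = 15.875
χ² = Σ (O − E)² / E
  axial-flowered inflated-pod: (144 − 142.875)² / 142.875 = 0.0089
  axial-flowered constricted-pod: (50 − 47.625)² / 47.625 = 0.1184
  terminal-flowered inflated-pod: (44 − 47.625)² / 47.625 = 0.2759
  terminal-flowered constricted-pod: (16 − 15.875)² / 15.875 = 0.0010
χ² = 0.0089 + 0.1184 + 0.2759 + 0.0010 = 0.4042 ≈ 0.404

0.404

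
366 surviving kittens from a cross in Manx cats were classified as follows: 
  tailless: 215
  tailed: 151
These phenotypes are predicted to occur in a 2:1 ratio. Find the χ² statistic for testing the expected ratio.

Total ratio parts = 3. Expected numbers out of 366:
  tailless: 366 × 2/3 = 244
  tailed: 366 × 1/3 = 122
χ² = Σ (O − E)² / E
  tailless: (215 − 244)² / 244 = 3.4467
  tailed: (151 − 122)² / 122 = 6.8934
χ² = 3.4467 + 6.8934 = 10.3401 ≈ 10.340

10.340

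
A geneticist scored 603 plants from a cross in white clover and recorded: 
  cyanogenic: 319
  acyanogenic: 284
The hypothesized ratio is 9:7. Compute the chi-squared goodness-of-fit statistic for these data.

Expected counts for N = 603 under a 9:7 ratio (total parts = 16):
  cyanogenic: 603 × 9/16 = 339.1875
  acyanogenic: 603 × 7/16 = 263.8125
χ² = Σ (O − E)² / E
  cyanogenic: (319 − 339.1875)² / 339.1875 = 1.2015
  acyanogenic: (284 − 263.8125)² / 263.8125 = 1.5448
χ² = 1.2015 + 1.5448 = 2.7463 ≈ 2.746

2.746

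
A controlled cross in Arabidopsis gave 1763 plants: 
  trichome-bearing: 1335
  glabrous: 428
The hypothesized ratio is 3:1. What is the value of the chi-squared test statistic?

Total ratio parts = 4. Expected numbers out of 1763:
  trichome-bearing: 1763 × 3/4 = 1322.25
  glabrous: 1763 × 1/4 = 440.75
χ² = Σ (O − E)² / E
  trichome-bearing: (1335 − 1322.25)² / 1322.25 = 0.1229
  glabrous: (428 − 440.75)² / 440.75 = 0.3688
χ² = 0.1229 + 0.3688 = 0.4917 ≈ 0.492

0.492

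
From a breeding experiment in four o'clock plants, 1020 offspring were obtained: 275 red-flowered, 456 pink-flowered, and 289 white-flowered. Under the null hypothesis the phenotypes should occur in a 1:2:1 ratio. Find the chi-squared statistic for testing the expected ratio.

Expected counts for N = 1020 under a 1:2:1 ratio (total parts = 4):
  red-flowered: 1020 × 1/4 = 255
  pink-flowered: 1020 × 2/4 = 510
  white-flowered: 1020 × 1/4 = 255
χ² = Σ (O − E)² / E
  red-flowered: (275 − 255)² / 255 = 1.5686
  pink-flowered: (456 − 510)² / 510 = 5.7176
  white-flowered: (289 − 255)² / 255 = 4.5333
χ² = 1.5686 + 5.7176 + 4.5333 = 11.8195 ≈ 11.820

11.820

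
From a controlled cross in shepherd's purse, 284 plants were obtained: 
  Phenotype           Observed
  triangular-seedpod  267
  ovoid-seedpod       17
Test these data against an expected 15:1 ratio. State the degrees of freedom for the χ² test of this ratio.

A goodness-of-fit test with 2 phenotype classes has df = 2 − 1 = 1.

1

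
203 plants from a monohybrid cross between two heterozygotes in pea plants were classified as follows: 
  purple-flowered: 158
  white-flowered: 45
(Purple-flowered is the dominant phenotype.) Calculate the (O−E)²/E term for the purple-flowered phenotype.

0.217

For a monohybrid cross between heterozygotes with complete dominance, the expected phenotypic ratio is 3:1.
The 3:1 ratio has 4 parts, so with N = 203 the expected counts are:
  purple-flowered: 203 × 3/4 = 152.25
  white-flowered: 203 × 1/4 = 50.75
Contribution of purple-flowered: (158 − 152.25)² / 152.25 = 0.2172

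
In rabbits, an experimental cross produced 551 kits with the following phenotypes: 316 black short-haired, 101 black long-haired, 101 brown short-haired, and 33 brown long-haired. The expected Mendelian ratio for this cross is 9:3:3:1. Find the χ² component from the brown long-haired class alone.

0.060

Total ratio parts = 16. Expected numbers out of 551:
  black short-haired: 551 × 9/16 = 309.9375
  black long-haired: 551 × 3/16 = 103.3125
  brown short-haired: 551 × 3/16 = 103.3125
  brown long-haired: 551 × 1/16 = 34.4375
Contribution of brown long-haired: (33 − 34.4375)² / 34.4375 = 0.0600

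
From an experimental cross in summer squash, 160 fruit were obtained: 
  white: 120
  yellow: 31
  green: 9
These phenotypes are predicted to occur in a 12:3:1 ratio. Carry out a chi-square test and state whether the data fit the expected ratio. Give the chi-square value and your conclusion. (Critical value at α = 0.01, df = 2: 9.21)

0.133; consistent

Total ratio parts = 16. Expected numbers out of 160:
  white: 160 × 12/16 = 120
  yellow: 160 × 3/16 = 30
  green: 160 × 1/16 = 10
χ² = Σ (O − E)² / E
  white: (120 − 120)² / 120 = 0.0000
  yellow: (31 − 30)² / 30 = 0.0333
  green: (9 − 10)² / 10 = 0.1000
χ² = 0.0000 + 0.0333 + 0.1000 = 0.1333 ≈ 0.133
Degrees of freedom = 3 − 1 = 2; critical value at α = 0.01 is 9.21.
Since 0.133 < 9.21, we fail to reject the null hypothesis — the data are consistent with the 12:3:1 ratio.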